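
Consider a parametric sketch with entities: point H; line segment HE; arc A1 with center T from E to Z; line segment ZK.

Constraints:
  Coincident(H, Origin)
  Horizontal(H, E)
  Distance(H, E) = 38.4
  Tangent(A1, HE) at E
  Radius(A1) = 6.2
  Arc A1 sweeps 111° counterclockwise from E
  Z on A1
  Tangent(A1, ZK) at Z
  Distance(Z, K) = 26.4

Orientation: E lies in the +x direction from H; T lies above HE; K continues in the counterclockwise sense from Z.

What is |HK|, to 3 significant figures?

48.0

On A1, E sits at bearing -90° from T; a 111° counterclockwise sweep puts Z at bearing 21°, so Z = T + 6.2·(cos 21°, sin 21°) = (44.2, 8.42). Since A1 is tangent to ZK there, TZ ⟂ ZK, so ZK runs along (−sin 21°, cos 21°); with |ZK| = 26.4, K = (34.7, 33.1). Then |HK| = |K − H| = 48.0.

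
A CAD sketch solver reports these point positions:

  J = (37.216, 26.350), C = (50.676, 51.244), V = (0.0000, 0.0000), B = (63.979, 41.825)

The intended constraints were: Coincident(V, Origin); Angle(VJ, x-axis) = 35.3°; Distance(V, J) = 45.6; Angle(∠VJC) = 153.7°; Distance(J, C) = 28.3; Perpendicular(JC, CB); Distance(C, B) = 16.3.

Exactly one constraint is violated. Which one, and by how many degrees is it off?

Perpendicular(JC, CB) — off by 6.90°.

V = (0.00, 0.00) ✓; VJ at 35.30° ✓; |VJ| = 45.60 ✓; ∠VJC = 153.7° ✓; |JC| = 28.30 ✓; ∠(JC, CB) = 96.90° ✗; |CB| = 16.30 ✓.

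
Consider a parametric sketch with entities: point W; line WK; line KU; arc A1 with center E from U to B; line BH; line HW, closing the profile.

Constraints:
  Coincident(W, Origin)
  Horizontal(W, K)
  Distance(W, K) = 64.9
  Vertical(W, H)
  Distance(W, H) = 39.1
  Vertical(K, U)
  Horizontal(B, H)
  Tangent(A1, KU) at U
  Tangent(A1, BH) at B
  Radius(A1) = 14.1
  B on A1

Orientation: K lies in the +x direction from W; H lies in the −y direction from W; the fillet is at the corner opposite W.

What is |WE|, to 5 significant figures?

56.618

W is at the origin; WK is horizontal with |WK| = 64.9 and K on the +x side, so K = (64.900, 0.0000). WH is vertical with |WH| = 39.1 and H on the −y side, so H = (0.0000, -39.100). The virtual corner opposite W is at (64.900, -39.100). The tangent condition forces EU to be normal to KU and A1 meets BH tangentially, so EB is at right angles to BH, with radius 14.1, so the center E sits 14.1 in from both sides at E = (50.800, -25.000). Then |WE| = |E − W| = 56.618.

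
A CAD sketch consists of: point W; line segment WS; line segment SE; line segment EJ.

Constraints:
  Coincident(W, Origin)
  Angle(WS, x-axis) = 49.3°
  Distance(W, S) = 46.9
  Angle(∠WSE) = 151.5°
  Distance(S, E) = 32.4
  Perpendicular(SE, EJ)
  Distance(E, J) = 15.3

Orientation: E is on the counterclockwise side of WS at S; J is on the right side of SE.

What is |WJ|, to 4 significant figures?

82.70

W is at the origin; WS runs at 49.3° with length 46.9, so S = 46.9·(cos 49.3°, sin 49.3°) = (30.58, 35.56). ∠WSE = 151.5°, so SE runs at 49.3° + (180° − 151.5°) = 77.80° from the x-axis; with |SE| = 32.4, E = S + 32.4·(cos 77.80°, sin 77.80°) = (37.43, 67.22). SE is perpendicular to EJ; with |EJ| = 15.3 on the right of SE, J = E + 15.3·(0.9774, -0.2113) = (52.38, 63.99). Then |WJ| = |J − W| = 82.70.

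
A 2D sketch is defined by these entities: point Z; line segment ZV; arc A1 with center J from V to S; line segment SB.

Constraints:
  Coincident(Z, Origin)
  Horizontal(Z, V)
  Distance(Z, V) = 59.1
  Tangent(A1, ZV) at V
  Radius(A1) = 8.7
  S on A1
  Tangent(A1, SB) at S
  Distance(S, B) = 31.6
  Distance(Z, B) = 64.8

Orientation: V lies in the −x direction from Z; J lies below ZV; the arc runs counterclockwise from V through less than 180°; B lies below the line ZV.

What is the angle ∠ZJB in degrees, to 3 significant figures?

83.5°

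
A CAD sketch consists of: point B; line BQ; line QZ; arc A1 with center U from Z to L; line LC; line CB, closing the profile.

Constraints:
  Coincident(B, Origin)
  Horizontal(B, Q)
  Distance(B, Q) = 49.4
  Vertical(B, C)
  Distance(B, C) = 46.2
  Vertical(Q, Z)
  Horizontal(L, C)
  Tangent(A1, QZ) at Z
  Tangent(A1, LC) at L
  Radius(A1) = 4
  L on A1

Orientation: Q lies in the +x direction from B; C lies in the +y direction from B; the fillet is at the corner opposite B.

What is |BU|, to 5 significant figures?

61.984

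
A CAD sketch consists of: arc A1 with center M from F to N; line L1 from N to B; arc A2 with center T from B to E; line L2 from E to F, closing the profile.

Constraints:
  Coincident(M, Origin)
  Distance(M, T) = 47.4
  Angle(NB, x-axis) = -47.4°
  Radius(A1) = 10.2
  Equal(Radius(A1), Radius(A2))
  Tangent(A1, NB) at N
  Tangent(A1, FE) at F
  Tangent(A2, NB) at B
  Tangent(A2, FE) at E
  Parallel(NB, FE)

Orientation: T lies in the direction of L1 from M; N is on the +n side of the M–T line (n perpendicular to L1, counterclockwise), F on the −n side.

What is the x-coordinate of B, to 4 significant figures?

39.59

The slot axis is L1's direction at -47.4°, so u = (cos -47.4°, sin -47.4°) = (0.6769, -0.7361) and n = (−sin -47.4°, cos -47.4°) = (0.7361, 0.6769). M is at the origin and T lies 47.4 along u from M, so T = 47.4·u = (32.08, -34.89). Tangency of A1 to both parallel lines with radius 10.2 puts N and F at M ± 10.2·n: N = (7.508, 6.904), F = (-7.508, -6.904). Equal radii place B and E the same way about T: B = T + 10.2·n = (39.59, -27.99), E = T − 10.2·n = (24.58, -41.80). So B.x = 39.59.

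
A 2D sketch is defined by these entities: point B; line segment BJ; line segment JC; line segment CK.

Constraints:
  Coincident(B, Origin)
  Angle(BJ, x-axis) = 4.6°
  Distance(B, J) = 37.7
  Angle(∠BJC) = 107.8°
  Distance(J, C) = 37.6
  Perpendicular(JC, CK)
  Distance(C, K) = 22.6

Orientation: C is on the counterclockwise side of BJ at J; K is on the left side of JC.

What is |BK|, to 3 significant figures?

50.9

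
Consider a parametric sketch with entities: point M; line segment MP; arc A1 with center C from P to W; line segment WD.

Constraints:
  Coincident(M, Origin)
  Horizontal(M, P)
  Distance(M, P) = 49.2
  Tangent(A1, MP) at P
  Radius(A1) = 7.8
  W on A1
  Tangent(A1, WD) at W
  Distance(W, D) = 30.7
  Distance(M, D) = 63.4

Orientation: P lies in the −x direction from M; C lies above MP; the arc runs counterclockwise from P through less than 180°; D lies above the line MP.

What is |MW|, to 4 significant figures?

42.81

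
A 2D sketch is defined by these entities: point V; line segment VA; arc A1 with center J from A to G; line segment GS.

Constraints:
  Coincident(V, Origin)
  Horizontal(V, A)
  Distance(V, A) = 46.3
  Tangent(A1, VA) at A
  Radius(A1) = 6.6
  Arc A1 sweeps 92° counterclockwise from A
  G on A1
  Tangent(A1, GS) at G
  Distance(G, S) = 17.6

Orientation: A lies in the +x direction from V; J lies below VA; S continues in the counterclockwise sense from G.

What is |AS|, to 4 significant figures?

25.14

V is at the origin; VA is horizontal with |VA| = 46.3 and A on the +x side, so A = (46.30, 0.000). Tangency of A1 to VA means the radius JA is perpendicular to VA, so J = A + (0, -6.6) = (46.30, -6.600). On A1, A sits at bearing 90° from J; a 92° counterclockwise sweep puts G at bearing 182°, so G = J + 6.6·(cos 182°, sin 182°) = (39.70, -6.830). The tangent condition forces JG to be normal to GS, so GS runs along (−sin 182°, cos 182°); with |GS| = 17.6, S = (40.32, -24.42). Then |AS| = |S − A| = 25.14.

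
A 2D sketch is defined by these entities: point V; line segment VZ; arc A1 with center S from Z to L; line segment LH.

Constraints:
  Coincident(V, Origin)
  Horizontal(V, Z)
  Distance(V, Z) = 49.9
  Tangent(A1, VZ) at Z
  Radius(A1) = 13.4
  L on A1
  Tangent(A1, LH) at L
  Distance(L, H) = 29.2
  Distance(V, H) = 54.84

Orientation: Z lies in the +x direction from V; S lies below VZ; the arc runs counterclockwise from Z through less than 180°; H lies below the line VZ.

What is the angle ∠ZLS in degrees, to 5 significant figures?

46.226°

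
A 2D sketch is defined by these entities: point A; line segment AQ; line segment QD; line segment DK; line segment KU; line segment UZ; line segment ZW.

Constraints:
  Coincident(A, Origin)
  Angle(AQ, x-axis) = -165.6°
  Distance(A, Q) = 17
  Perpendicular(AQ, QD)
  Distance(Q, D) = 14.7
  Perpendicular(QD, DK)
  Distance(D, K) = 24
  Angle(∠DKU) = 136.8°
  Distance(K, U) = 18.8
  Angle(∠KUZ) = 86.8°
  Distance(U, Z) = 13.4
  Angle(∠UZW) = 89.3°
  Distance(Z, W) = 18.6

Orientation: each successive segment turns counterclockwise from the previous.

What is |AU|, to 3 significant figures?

20.8

A is at the origin; AQ runs at -165.6° with length 17.0, so Q = (-16.5, -4.23). The perpendicularity gives QD at right angles to AQ, so QD runs at -75.6°; with |QD| = 14.7, D = (-12.8, -18.5). The perpendicularity gives DK at right angles to QD, so DK runs at 14.4°; with |DK| = 24.0, K = (10.4, -12.5). ∠DKU = 136.8° gives KU at 57.6° from the x-axis; with |KU| = 18.8, U = (20.5, 3.38). Then |AU| = |U − A| = 20.8.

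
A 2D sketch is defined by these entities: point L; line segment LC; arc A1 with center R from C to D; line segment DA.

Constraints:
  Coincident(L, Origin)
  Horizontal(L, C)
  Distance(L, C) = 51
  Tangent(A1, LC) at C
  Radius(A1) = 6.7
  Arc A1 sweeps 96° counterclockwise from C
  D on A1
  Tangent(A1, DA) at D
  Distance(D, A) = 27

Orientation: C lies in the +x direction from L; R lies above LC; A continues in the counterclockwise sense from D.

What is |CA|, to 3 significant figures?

34.5

L is at the origin; L and C share the same y with |LC| = 51.0 and C on the +x side, so C = (51.0, 0.00). Tangency of A1 to LC means the radius RC is perpendicular to LC, so R = C + (0, 6.7) = (51.0, 6.70). On A1, C sits at bearing -90° from R; a 96° counterclockwise sweep puts D at bearing 6°, so D = R + 6.7·(cos 6°, sin 6°) = (57.7, 7.40). A1 meets DA tangentially, so RD is at right angles to DA, so DA runs along (−sin 6°, cos 6°); with |DA| = 27.0, A = (54.8, 34.3). Then |CA| = |A − C| = 34.5.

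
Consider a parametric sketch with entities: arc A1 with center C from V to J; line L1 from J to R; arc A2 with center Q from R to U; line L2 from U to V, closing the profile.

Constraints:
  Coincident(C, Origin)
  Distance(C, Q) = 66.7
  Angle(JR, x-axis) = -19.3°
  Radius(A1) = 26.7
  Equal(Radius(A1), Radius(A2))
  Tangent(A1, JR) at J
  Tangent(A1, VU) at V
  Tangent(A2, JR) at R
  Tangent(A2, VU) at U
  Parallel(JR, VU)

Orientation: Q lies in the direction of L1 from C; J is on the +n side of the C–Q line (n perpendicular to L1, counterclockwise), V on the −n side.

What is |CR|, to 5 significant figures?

71.846

The slot axis is L1's direction at -19.3°, so u = (cos -19.3°, sin -19.3°) = (0.94380, -0.33051) and n = (−sin -19.3°, cos -19.3°) = (0.33051, 0.94380). C is at the origin and Q lies 66.7 along u from C, so Q = 66.7·u = (62.952, -22.045). Tangency of A1 to both parallel lines with radius 26.7 puts J and V at C ± 26.7·n: J = (8.8247, 25.199), V = (-8.8247, -25.199). Equal radii place R and U the same way about Q: R = Q + 26.7·n = (71.776, 3.1542), U = Q − 26.7·n = (54.127, -47.245). Then |CR| = |R − C| = 71.846.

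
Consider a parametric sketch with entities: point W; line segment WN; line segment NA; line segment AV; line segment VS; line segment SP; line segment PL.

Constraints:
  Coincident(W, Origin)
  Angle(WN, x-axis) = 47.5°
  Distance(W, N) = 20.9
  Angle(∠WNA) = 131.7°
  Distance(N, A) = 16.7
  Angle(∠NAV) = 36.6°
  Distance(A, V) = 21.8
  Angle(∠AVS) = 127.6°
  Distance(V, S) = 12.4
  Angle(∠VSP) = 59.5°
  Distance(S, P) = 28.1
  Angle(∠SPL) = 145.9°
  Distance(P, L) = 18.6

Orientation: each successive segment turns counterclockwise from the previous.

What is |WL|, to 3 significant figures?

49.0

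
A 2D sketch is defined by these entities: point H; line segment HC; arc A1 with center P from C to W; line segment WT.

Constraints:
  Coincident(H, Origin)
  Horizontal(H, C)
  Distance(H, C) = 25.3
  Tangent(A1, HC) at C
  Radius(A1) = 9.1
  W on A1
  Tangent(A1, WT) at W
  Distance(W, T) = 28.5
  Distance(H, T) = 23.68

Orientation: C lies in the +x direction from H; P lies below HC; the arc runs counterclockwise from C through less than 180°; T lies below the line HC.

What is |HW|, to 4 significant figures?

18.88

Checks: ∠(PC, CH) = 90.00° ✓; |PW| = 9.100 ✓; ∠(PW, WT) = 90.00° ✓; |WT| = 28.50 ✓; |HT| = 23.68 ✓.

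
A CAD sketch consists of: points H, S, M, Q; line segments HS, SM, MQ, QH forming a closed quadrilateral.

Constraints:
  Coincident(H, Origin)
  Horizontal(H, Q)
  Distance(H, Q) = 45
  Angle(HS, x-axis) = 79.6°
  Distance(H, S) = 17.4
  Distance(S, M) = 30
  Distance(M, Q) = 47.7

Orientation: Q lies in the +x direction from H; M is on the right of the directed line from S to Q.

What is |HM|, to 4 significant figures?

12.64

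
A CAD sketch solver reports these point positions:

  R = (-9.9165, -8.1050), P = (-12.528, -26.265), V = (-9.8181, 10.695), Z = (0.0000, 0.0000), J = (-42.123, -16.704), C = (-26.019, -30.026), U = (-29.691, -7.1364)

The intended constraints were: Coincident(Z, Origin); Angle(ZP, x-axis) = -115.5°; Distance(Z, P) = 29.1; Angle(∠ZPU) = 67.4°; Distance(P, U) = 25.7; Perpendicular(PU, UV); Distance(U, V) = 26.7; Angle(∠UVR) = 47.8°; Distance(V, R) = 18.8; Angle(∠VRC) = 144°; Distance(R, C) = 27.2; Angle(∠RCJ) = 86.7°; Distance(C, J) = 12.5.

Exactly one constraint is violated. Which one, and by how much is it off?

Distance(C, J) = 12.5 — off by 8.40.

Z = (0.00, 0.00) ✓; ZP at -115.5° ✓; |ZP| = 29.10 ✓; ∠ZPU = 67.40° ✓; |PU| = 25.70 ✓; ∠(PU, UV) = 90.00° ✓; |UV| = 26.70 ✓; ∠UVR = 47.80° ✓; |VR| = 18.80 ✓; ∠VRC = 144.0° ✓; |RC| = 27.20 ✓; ∠RCJ = 86.70° ✓; |CJ| = 20.90 ✗.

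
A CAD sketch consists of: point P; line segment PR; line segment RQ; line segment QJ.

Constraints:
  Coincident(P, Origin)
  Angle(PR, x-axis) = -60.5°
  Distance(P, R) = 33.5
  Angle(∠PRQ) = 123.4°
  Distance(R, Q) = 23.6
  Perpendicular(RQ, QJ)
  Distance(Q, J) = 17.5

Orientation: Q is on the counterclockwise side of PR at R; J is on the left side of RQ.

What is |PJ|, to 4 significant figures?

43.32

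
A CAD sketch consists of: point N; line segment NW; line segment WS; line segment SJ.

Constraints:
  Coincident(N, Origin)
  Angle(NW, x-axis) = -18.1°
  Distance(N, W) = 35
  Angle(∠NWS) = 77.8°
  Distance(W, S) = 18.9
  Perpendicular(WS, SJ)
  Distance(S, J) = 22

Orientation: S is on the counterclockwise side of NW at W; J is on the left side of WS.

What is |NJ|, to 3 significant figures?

16.8

N is at the origin; NW runs at -18.1° with length 35.0, so W = 35.0·(cos -18.1°, sin -18.1°) = (33.3, -10.9). ∠NWS = 77.8°, so WS runs at -18.1° + (180° − 77.8°) = 84.1° from the x-axis; with |WS| = 18.9, S = W + 18.9·(cos 84.1°, sin 84.1°) = (35.2, 7.93). WS ⟂ SJ; with |SJ| = 22.0 on the left of WS, J = S + 22.0·(-0.995, 0.103) = (13.3, 10.2). Then |NJ| = |J − N| = 16.8.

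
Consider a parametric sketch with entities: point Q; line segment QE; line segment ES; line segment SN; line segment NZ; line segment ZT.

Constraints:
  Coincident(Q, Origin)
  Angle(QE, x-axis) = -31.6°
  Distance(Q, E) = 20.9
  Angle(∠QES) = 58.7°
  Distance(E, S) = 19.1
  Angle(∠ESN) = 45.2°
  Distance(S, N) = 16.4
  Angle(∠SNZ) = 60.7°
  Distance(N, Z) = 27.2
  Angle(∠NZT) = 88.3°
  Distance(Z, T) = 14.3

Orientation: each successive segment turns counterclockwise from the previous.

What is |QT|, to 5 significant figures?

36.022

Q is at the origin; QE runs at -31.6° with length 20.9, so E = (17.801, -10.951). ∠QES = 58.7° gives ES at 89.700° from the x-axis; with |ES| = 19.1, S = (17.901, 8.1484). ∠ESN = 45.2° gives SN at -135.50° from the x-axis; with |SN| = 16.4, N = (6.2038, -3.3465). ∠SNZ = 60.7° gives NZ at -16.200° from the x-axis; with |NZ| = 27.2, Z = (32.324, -10.935). ∠NZT = 88.3° gives ZT at 75.500° from the x-axis; with |ZT| = 14.3, T = (35.904, 2.9095). Then |QT| = |T − Q| = 36.022.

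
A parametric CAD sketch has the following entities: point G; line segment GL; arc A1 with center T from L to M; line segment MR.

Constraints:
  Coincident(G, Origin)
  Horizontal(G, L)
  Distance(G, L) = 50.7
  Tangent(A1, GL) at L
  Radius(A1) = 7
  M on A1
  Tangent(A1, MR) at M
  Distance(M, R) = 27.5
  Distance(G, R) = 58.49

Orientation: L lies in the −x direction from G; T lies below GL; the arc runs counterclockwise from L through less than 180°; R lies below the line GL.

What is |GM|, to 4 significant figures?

57.99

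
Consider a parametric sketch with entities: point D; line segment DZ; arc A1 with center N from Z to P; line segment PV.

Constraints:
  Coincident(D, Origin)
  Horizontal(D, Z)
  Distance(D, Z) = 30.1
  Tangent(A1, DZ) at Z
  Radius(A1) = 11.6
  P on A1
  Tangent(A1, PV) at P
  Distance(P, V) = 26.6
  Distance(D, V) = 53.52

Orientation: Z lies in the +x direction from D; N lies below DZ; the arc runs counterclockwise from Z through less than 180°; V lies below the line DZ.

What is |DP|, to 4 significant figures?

27.35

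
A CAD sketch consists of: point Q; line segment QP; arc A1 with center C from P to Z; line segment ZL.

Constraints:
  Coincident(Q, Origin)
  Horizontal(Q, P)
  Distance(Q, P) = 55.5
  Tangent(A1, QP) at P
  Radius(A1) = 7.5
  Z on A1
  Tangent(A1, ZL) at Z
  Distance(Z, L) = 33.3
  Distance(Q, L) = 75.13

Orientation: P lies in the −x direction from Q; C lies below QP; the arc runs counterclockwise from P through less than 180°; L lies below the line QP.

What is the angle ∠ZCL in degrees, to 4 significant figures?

77.31°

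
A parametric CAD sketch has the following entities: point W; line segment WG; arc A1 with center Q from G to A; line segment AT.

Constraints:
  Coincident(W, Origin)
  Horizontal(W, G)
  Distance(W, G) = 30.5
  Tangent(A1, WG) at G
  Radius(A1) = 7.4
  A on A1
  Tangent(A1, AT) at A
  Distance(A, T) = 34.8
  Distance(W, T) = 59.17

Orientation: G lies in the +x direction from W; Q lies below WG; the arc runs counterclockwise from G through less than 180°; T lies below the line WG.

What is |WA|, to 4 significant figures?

26.78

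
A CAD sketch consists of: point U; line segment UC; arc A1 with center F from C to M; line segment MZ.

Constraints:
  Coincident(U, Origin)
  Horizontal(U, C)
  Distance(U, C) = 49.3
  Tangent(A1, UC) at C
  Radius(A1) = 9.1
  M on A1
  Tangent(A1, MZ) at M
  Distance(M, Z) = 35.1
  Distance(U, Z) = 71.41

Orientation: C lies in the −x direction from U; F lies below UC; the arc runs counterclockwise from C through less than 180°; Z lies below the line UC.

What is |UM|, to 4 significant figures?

59.19

Checks: |FM| = 9.100 ✓; ∠(FM, MZ) = 90.00° ✓; |MZ| = 35.10 ✓; |UZ| = 71.41 ✓.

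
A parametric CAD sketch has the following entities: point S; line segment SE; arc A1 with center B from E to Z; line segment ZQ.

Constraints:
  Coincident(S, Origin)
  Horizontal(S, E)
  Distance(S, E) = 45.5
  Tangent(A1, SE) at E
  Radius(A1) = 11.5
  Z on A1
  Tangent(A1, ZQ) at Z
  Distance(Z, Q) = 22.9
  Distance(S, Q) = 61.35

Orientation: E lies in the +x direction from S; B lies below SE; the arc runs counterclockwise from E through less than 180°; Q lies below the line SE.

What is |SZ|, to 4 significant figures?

40.29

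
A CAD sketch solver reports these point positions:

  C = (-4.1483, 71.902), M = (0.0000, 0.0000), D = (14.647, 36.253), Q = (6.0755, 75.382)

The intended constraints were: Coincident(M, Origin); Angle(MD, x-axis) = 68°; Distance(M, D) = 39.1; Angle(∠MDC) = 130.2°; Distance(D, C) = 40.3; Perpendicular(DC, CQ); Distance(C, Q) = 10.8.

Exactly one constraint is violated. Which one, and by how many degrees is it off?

Perpendicular(DC, CQ) — off by 9.00°.

M = (0.00, 0.00) ✓; MD at 68.00° ✓; |MD| = 39.10 ✓; ∠MDC = 130.2° ✓; |DC| = 40.30 ✓; ∠(DC, CQ) = 99.00° ✗; |CQ| = 10.80 ✓.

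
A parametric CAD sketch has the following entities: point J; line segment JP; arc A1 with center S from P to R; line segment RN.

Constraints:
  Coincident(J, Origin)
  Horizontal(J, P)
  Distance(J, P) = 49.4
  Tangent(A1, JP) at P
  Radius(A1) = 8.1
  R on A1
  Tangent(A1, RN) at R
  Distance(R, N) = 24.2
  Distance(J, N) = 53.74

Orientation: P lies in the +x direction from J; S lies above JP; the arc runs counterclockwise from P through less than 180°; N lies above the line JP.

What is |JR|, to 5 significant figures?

57.526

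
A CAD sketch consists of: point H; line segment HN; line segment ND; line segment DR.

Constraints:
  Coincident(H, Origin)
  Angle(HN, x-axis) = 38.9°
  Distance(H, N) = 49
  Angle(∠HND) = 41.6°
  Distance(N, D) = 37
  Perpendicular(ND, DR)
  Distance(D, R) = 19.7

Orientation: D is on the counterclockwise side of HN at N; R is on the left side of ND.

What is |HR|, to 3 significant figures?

12.8

H is at the origin; HN runs at 38.9° with length 49.0, so N = 49.0·(cos 38.9°, sin 38.9°) = (38.1, 30.8). ∠HND = 41.6°, so ND runs at 38.9° + (180° − 41.6°) = 177° from the x-axis; with |ND| = 37.0, D = N + 37.0·(cos 177°, sin 177°) = (1.17, 32.5). The perpendicularity gives DR at right angles to ND; with |DR| = 19.7 on the left of ND, R = D + 19.7·(-0.0471, -0.999) = (0.247, 12.8). Then |HR| = |R − H| = 12.8.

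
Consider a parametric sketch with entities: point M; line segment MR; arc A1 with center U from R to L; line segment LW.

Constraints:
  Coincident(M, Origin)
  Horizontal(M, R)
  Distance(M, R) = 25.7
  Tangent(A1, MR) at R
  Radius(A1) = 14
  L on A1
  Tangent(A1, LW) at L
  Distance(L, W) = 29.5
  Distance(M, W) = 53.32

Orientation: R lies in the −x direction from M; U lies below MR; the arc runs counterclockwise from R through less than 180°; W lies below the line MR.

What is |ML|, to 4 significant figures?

43.25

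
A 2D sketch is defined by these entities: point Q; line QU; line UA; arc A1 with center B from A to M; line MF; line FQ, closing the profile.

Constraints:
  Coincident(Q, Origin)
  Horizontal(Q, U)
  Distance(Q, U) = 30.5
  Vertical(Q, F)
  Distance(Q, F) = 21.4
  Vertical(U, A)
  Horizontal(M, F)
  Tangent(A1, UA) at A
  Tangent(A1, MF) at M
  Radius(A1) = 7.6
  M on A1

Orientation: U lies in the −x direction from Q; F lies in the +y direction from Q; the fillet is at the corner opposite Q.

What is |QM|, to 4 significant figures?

31.34

Q is at the origin; QU is horizontal with |QU| = 30.5 and U on the −x side, so U = (-30.50, 0.000). Q and F share the same x with |QF| = 21.4 and F on the +y side, so F = (0.000, 21.40). The virtual corner opposite Q is at (-30.50, 21.40). A1 meets UA tangentially, so BA is at right angles to UA and tangency of A1 to MF means the radius BM is perpendicular to MF, with radius 7.6, so the center B sits 7.6 in from both sides at B = (-22.90, 13.80). That places the tangent points at A = (-30.50, 13.80) on UA and M = (-22.90, 21.40) on MF. Then |QM| = |M − Q| = 31.34.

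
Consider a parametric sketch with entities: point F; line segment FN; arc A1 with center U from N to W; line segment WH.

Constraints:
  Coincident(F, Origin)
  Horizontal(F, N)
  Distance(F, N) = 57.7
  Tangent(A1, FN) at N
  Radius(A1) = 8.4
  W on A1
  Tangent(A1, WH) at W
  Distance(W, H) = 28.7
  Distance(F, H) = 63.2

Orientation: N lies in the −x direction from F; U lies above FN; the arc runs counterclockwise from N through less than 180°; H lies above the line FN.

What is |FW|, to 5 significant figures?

50.101

F is at the origin; FN is horizontal with |FN| = 57.7 and N on the −x side, so N = (-57.700, 0.0000). Since A1 is tangent to FN there, UN ⟂ FN, so U = N + (0, 8.4) = (-57.700, 8.4000). Since UW ⟂ WH (tangency), |UH| = √(8.4² + 28.7²) = 29.904 regardless of where W sits on A1. So H lies on both circle(F, 63.2) and circle(U, 29.904); the above-FN intersection is H = (-50.863, 37.512). W is the foot of the tangent from H: W = (-49.312, 8.8540).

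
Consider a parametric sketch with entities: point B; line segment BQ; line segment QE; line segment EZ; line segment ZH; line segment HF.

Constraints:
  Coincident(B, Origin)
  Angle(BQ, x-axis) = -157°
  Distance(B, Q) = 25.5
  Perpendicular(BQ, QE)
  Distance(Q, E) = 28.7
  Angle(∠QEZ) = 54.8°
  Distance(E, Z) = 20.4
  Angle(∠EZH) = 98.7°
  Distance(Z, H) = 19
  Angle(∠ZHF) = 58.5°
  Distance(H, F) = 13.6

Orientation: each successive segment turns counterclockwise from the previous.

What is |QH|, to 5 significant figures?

8.1922

B is at the origin; BQ runs at -157.0° with length 25.5, so Q = (-23.473, -9.9636). BQ is perpendicular to QE, so QE runs at -67.000°; with |QE| = 28.7, E = (-12.259, -36.382). ∠QEZ = 54.8° gives EZ at 58.200° from the x-axis; with |EZ| = 20.4, Z = (-1.5090, -19.044). ∠EZH = 98.7° gives ZH at 139.50° from the x-axis; with |ZH| = 19.0, H = (-15.957, -6.7048). Then |QH| = |H − Q| = 8.1922.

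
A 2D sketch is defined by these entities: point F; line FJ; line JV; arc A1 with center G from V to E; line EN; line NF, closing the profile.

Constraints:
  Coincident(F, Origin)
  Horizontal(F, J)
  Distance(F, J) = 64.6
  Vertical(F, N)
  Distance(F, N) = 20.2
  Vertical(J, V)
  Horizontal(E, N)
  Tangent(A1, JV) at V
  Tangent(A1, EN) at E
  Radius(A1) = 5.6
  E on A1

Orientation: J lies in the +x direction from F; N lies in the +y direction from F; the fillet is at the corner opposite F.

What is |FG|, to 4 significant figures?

60.78

F is at the origin; F and J share the same y with |FJ| = 64.6 and J on the +x side, so J = (64.60, 0.000). FN is vertical with |FN| = 20.2 and N on the +y side, so N = (0.000, 20.20). The virtual corner opposite F is at (64.60, 20.20). A1 meets JV tangentially, so GV is at right angles to JV and since A1 is tangent to EN there, GE ⟂ EN, with radius 5.6, so the center G sits 5.6 in from both sides at G = (59.00, 14.60). Then |FG| = |G − F| = 60.78.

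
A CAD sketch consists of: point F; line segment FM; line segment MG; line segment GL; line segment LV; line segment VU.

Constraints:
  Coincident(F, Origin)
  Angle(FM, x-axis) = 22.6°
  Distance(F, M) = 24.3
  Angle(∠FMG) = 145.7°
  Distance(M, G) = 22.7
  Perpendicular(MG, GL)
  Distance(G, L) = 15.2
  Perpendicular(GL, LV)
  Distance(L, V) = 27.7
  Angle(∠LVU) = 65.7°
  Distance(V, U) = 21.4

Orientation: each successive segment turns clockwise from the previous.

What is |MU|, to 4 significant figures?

5.746

GL is perpendicular to LV, so LV runs at 168.3°; with |LV| = 27.7, V = (14.46, -4.532). ∠LVU = 65.7° gives VU at 54.00° from the x-axis; with |VU| = 21.4, U = (27.03, 12.78). Then |MU| = |U − M| = 5.746.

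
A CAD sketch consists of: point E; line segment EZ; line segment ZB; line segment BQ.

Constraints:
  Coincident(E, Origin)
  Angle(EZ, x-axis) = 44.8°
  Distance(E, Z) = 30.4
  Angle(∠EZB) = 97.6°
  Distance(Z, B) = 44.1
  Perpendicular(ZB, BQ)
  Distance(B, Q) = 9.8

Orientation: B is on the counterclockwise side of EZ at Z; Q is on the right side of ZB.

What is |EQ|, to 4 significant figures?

62.53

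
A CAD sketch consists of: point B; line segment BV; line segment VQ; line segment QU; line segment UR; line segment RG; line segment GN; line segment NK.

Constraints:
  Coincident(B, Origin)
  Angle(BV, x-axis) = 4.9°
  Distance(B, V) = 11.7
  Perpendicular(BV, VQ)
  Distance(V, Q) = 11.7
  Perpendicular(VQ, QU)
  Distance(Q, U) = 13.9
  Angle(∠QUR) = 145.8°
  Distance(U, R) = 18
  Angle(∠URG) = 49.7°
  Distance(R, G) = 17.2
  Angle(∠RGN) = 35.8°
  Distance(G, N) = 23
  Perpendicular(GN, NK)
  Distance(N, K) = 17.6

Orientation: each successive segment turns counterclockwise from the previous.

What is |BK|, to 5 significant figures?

28.898

B is at the origin; BV runs at 4.9° with length 11.7, so V = (11.657, 0.99938). The perpendicularity gives VQ at right angles to BV, so VQ runs at 94.900°; with |VQ| = 11.7, Q = (10.658, 12.657). The perpendicularity gives QU at right angles to VQ, so QU runs at -175.10°; with |QU| = 13.9, U = (-3.1913, 11.469). ∠QUR = 145.8° gives UR at -140.90° from the x-axis; with |UR| = 18.0, R = (-17.160, 0.11716). ∠URG = 49.7° gives RG at -10.600° from the x-axis; with |RG| = 17.2, G = (-0.25368, -3.0468). ∠RGN = 35.8° gives GN at 133.60° from the x-axis; with |GN| = 23.0, N = (-16.115, 13.609). GN is perpendicular to NK, so NK runs at -136.40°; with |NK| = 17.6, K = (-28.860, 1.4718). Then |BK| = |K − B| = 28.898.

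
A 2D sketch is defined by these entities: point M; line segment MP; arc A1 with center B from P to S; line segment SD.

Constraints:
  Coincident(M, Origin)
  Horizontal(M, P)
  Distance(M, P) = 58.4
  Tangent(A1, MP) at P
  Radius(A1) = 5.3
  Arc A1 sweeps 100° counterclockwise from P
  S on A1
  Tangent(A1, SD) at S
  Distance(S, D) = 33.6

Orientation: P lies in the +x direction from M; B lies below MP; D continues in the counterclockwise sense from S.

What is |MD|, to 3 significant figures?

70.9

M is at the origin; MP is horizontal with |MP| = 58.4 and P on the +x side, so P = (58.4, 0.00). A1 meets MP tangentially, so BP is at right angles to MP, so B = P + (0, -5.3) = (58.4, -5.30). On A1, P sits at bearing 90° from B; a 100° counterclockwise sweep puts S at bearing 190°, so S = B + 5.3·(cos 190°, sin 190°) = (53.2, -6.22). Since A1 is tangent to SD there, BS ⟂ SD, so SD runs along (−sin 190°, cos 190°); with |SD| = 33.6, D = (59.0, -39.3). Then |MD| = |D − M| = 70.9.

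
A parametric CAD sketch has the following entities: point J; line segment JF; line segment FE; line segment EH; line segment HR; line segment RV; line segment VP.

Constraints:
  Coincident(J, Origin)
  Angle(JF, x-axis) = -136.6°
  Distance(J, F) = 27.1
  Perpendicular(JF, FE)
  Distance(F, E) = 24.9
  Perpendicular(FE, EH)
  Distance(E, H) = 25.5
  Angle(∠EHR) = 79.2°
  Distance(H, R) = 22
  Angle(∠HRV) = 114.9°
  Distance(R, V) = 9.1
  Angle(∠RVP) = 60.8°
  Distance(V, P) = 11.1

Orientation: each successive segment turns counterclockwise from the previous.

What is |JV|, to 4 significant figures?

14.59

∠EHR = 79.2° gives HR at 144.2° from the x-axis; with |HR| = 22.0, R = (-1.897, -6.322). ∠HRV = 114.9° gives RV at -150.7° from the x-axis; with |RV| = 9.1, V = (-9.833, -10.78). Then |JV| = |V − J| = 14.59.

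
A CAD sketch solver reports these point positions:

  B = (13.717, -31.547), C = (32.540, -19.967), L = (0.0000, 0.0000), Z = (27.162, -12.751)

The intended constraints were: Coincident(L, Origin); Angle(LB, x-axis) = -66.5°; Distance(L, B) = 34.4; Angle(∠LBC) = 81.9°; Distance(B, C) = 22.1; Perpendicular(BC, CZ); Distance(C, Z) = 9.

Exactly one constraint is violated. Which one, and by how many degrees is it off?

Perpendicular(BC, CZ) — off by 5.10°.

L = (0.00, 0.00) ✓; LB at -66.50° ✓; |LB| = 34.40 ✓; ∠LBC = 81.90° ✓; |BC| = 22.10 ✓; ∠(BC, CZ) = 95.10° ✗; |CZ| = 9.000 ✓.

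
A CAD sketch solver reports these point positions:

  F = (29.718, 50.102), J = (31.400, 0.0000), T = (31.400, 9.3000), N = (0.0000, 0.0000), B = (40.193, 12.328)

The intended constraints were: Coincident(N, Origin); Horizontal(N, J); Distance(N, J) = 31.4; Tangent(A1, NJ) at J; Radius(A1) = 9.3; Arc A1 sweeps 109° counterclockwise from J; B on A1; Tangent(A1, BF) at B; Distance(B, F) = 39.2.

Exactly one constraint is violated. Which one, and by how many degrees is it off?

Tangent(A1, BF) at B — off by 3.50°.

N = (0.00, 0.00) ✓; N.y = 0.00, J.y = 0.00 ✓; |NJ| = 31.40 ✓; ∠(TJ, JN) = 90.00° ✓; |TJ| = 9.300 ✓; bearing(T→B) − bearing(T→J) = 109.0° ✓; |TB| = 9.300 ✓; ∠(TB, BF) = 93.50° ✗; |BF| = 39.20 ✓.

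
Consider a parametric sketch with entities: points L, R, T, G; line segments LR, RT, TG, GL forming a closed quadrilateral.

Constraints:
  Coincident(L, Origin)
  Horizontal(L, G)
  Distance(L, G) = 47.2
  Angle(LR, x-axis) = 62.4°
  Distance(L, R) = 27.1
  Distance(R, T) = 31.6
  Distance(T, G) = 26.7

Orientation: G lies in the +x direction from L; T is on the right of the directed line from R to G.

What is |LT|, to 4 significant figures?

22.20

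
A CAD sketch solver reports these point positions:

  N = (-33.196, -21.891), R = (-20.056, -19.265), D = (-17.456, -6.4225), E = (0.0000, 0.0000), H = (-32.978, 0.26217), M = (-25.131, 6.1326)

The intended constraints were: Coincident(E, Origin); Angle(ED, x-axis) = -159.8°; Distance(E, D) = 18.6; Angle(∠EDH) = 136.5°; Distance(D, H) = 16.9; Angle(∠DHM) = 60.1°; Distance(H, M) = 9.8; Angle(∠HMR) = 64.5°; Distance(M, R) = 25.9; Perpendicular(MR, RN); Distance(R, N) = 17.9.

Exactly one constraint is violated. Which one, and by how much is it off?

Distance(R, N) = 17.9 — off by 4.50.

E = (0.00, 0.00) ✓; ED at -159.8° ✓; |ED| = 18.60 ✓; ∠EDH = 136.5° ✓; |DH| = 16.90 ✓; ∠DHM = 60.10° ✓; |HM| = 9.800 ✓; ∠HMR = 64.50° ✓; |MR| = 25.90 ✓; ∠(MR, RN) = 90.00° ✓; |RN| = 13.40 ✗.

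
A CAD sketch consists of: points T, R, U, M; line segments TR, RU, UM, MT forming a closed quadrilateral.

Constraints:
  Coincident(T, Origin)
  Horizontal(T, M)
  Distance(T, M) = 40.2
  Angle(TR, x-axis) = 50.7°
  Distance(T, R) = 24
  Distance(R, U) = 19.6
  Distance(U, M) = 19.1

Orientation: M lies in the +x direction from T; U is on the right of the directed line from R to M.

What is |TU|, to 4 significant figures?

21.10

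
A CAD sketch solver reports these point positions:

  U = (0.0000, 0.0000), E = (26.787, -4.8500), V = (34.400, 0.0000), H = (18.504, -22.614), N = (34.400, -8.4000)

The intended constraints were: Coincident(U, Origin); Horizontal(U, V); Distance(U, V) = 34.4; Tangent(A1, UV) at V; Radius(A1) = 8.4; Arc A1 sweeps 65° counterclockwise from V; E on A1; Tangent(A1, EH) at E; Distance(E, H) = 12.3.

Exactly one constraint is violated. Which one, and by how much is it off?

Distance(E, H) = 12.3 — off by 7.30.

U = (0.00, 0.00) ✓; U.y = 0.00, V.y = 0.00 ✓; |UV| = 34.40 ✓; ∠(NV, VU) = 90.00° ✓; |NV| = 8.400 ✓; bearing(N→E) − bearing(N→V) = 65.00° ✓; |NE| = 8.400 ✓; ∠(NE, EH) = 90.00° ✓; |EH| = 19.60 ✗.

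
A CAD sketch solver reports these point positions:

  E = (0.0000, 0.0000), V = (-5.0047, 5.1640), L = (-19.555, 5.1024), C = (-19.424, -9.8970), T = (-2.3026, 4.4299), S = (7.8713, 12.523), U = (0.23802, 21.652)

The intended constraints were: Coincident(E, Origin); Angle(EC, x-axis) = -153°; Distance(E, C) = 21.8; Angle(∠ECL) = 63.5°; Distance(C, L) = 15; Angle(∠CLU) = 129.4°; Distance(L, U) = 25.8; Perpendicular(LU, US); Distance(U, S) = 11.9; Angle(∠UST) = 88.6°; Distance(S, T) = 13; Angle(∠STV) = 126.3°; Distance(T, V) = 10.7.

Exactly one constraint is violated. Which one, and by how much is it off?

Distance(T, V) = 10.7 — off by 7.90.

E = (0.00, 0.00) ✓; EC at -153.0° ✓; |EC| = 21.80 ✓; ∠ECL = 63.50° ✓; |CL| = 15.00 ✓; ∠CLU = 129.4° ✓; |LU| = 25.80 ✓; ∠(LU, US) = 90.00° ✓; |US| = 11.90 ✓; ∠UST = 88.60° ✓; |ST| = 13.00 ✓; ∠STV = 126.3° ✓; |TV| = 2.800 ✗.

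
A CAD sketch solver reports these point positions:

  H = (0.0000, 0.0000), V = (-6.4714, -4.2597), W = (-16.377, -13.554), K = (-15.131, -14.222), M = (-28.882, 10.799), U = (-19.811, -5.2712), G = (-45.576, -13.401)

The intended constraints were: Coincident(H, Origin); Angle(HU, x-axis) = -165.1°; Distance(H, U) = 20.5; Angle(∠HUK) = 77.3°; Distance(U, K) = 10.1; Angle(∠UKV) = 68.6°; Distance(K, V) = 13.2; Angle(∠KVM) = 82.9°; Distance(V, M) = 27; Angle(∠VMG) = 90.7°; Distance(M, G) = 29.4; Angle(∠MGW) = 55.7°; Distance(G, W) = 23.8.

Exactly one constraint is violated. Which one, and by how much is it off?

Distance(G, W) = 23.8 — off by 5.40.

H = (0.00, 0.00) ✓; HU at -165.1° ✓; |HU| = 20.50 ✓; ∠HUK = 77.30° ✓; |UK| = 10.10 ✓; ∠UKV = 68.60° ✓; |KV| = 13.20 ✓; ∠KVM = 82.90° ✓; |VM| = 27.00 ✓; ∠VMG = 90.70° ✓; |MG| = 29.40 ✓; ∠MGW = 55.70° ✓; |GW| = 29.20 ✗.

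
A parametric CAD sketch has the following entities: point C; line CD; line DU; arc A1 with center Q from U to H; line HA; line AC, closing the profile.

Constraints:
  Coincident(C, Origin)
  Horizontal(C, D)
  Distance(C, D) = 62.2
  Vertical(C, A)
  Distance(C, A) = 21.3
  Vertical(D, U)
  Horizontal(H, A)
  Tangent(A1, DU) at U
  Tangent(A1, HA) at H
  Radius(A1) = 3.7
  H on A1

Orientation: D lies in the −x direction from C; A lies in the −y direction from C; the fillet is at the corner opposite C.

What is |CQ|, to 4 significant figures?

61.09

C is at the origin; CD is horizontal with |CD| = 62.2 and D on the −x side, so D = (-62.20, 0.000). CA is vertical with |CA| = 21.3 and A on the −y side, so A = (0.000, -21.30). The virtual corner opposite C is at (-62.20, -21.30). Tangency of A1 to DU means the radius QU is perpendicular to DU and since A1 is tangent to HA there, QH ⟂ HA, with radius 3.7, so the center Q sits 3.7 in from both sides at Q = (-58.50, -17.60). Then |CQ| = |Q − C| = 61.09.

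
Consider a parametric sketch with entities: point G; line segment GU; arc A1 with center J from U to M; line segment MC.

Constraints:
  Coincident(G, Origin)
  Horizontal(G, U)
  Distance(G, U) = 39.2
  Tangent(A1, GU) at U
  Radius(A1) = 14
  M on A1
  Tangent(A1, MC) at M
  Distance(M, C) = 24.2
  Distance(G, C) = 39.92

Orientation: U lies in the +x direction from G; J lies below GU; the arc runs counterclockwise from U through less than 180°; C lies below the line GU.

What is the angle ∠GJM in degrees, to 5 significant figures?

6.7487°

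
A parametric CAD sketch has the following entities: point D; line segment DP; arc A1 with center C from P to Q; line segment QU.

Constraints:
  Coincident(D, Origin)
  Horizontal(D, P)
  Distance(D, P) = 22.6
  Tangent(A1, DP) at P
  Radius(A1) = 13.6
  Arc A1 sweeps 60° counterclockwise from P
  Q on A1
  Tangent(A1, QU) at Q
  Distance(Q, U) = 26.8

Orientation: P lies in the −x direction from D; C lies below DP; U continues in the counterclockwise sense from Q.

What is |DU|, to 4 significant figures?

56.42

On A1, P sits at bearing 90° from C; a 60° counterclockwise sweep puts Q at bearing 150°, so Q = C + 13.6·(cos 150°, sin 150°) = (-34.38, -6.800). Since A1 is tangent to QU there, CQ ⟂ QU, so QU runs along (−sin 150°, cos 150°); with |QU| = 26.8, U = (-47.78, -30.01). Then |DU| = |U − D| = 56.42.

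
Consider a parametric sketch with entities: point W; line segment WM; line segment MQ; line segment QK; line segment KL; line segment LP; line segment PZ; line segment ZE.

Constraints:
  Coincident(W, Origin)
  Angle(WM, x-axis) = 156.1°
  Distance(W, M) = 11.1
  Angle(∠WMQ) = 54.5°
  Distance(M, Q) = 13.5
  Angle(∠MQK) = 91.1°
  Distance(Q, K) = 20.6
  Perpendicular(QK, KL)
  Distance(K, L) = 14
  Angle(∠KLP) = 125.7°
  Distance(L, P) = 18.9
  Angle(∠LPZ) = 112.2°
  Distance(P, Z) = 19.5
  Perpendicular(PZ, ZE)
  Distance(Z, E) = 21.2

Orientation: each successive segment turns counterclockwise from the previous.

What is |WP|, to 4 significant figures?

18.17

W is at the origin; WM runs at 156.1° with length 11.1, so M = (-10.15, 4.497). ∠WMQ = 54.5° gives MQ at -78.40° from the x-axis; with |MQ| = 13.5, Q = (-7.434, -8.727). ∠MQK = 91.1° gives QK at 10.50° from the x-axis; with |QK| = 20.6, K = (12.82, -4.973). QK ⟂ KL, so KL runs at 100.5°; with |KL| = 14.0, L = (10.27, 8.792). ∠KLP = 125.7° gives LP at 154.8° from the x-axis; with |LP| = 18.9, P = (-6.831, 16.84). Then |WP| = |P − W| = 18.17.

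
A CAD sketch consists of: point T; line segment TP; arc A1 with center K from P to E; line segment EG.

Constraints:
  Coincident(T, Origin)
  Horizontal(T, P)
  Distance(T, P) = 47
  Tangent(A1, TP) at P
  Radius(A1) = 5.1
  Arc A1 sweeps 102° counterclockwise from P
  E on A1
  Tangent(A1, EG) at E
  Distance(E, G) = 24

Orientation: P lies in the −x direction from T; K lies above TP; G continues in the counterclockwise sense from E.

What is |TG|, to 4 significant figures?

55.56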